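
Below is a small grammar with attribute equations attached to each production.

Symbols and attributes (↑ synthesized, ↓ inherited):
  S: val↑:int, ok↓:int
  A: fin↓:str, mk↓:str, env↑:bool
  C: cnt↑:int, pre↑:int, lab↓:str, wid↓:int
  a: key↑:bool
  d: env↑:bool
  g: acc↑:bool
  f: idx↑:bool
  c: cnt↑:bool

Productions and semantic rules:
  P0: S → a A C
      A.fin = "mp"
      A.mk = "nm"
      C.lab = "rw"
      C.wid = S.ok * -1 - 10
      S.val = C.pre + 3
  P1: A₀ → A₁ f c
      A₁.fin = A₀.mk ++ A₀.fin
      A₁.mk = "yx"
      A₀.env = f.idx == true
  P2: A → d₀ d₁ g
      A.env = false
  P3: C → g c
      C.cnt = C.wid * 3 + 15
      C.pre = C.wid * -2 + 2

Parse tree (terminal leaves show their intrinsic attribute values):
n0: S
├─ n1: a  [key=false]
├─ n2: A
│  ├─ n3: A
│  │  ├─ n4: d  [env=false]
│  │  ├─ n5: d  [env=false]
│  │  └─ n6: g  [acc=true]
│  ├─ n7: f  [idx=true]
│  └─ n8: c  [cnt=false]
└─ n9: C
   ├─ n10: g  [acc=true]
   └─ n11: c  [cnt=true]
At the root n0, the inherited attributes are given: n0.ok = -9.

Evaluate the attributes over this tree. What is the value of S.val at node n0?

7

1. n0.ok = -9  [given at root]
2. n1.key = false  [terminal]
3. n2.fin = "mp"  ["mp"]
4. n2.mk = "nm"  ["nm"]
5. n3.fin = "nmmp"  [A₀.mk ++ A₀.fin]
6. n3.mk = "yx"  ["yx"]
7. n4.env = false  [terminal]
8. n5.env = false  [terminal]
9. n6.acc = true  [terminal]
10. n3.env = false  [false]
11. n7.idx = true  [terminal]
12. n8.cnt = false  [terminal]
13. n2.env = true  [f.idx == true]
14. n9.lab = "rw"  ["rw"]
15. n9.wid = -1  [S.ok * -1 - 10]
16. n10.acc = true  [terminal]
17. n11.cnt = true  [terminal]
18. n9.cnt = 12  [C.wid * 3 + 15]
19. n9.pre = 4  [C.wid * -2 + 2]
20. n0.val = 7  [C.pre + 3]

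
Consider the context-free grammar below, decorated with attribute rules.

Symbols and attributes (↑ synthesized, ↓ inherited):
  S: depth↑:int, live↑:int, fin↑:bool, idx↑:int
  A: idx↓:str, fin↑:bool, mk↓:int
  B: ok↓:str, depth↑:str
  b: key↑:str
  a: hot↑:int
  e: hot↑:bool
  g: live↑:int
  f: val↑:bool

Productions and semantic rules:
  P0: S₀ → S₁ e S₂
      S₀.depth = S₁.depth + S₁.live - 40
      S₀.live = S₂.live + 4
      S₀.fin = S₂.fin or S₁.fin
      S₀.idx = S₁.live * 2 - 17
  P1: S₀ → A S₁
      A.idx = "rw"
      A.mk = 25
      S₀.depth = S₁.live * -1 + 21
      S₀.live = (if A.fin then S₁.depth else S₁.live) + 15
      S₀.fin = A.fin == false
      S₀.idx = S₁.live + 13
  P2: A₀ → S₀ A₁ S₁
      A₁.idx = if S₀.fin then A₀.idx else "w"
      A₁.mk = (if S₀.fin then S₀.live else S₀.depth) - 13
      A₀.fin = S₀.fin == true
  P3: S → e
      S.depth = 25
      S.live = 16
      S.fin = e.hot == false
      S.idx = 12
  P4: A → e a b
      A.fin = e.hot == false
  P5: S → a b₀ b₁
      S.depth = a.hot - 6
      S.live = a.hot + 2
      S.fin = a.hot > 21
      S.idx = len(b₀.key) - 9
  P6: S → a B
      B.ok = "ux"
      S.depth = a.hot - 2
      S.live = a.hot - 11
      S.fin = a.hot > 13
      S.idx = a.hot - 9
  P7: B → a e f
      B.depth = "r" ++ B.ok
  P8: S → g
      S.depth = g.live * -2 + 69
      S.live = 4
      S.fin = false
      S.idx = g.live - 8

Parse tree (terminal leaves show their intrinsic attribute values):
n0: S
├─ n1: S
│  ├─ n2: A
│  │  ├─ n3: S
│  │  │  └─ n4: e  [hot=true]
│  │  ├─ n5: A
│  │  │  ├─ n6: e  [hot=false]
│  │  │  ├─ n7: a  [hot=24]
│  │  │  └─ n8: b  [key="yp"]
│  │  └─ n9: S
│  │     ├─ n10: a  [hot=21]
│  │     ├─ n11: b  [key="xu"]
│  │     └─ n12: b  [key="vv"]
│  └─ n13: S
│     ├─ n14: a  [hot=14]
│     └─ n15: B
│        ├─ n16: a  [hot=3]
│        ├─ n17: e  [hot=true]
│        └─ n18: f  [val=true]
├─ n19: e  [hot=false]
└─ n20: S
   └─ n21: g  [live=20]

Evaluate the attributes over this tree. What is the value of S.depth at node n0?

-4

1. n2.idx = "rw"  ["rw"]
2. n2.mk = 25  [25]
3. n4.hot = true  [terminal]
4. n3.depth = 25  [25]
5. n3.live = 16  [16]
6. n3.fin = false  [e.hot == false]
7. n3.idx = 12  [12]
8. n5.idx = "w"  [if S₀.fin then A₀.idx else "w"]
9. n5.mk = 12  [(if S₀.fin then S₀.live else S₀.depth) - 13]
10. n6.hot = false  [terminal]
11. n7.hot = 24  [terminal]
12. n8.key = "yp"  [terminal]
13. n5.fin = true  [e.hot == false]
14. n10.hot = 21  [terminal]
15. n11.key = "xu"  [terminal]
16. n12.key = "vv"  [terminal]
17. n9.depth = 15  [a.hot - 6]
18. n9.live = 23  [a.hot + 2]
19. n9.fin = false  [a.hot > 21]
20. n9.idx = -7  [len(b₀.key) - 9]
21. n2.fin = false  [S₀.fin == true]
22. n14.hot = 14  [terminal]
23. n15.ok = "ux"  ["ux"]
24. n16.hot = 3  [terminal]
25. n17.hot = true  [terminal]
26. n18.val = true  [terminal]
27. n15.depth = "rux"  ["r" ++ B.ok]
28. n13.depth = 12  [a.hot - 2]
29. n13.live = 3  [a.hot - 11]
30. n13.fin = true  [a.hot > 13]
31. n13.idx = 5  [a.hot - 9]
32. n1.depth = 18  [S₁.live * -1 + 21]
33. n1.live = 18  [(if A.fin then S₁.depth else S₁.live) + 15]
34. n1.fin = true  [A.fin == false]
35. n1.idx = 16  [S₁.live + 13]
36. n19.hot = false  [terminal]
37. n21.live = 20  [terminal]
38. n20.depth = 29  [g.live * -2 + 69]
39. n20.live = 4  [4]
40. n20.fin = false  [false]
41. n20.idx = 12  [g.live - 8]
42. n0.depth = -4  [S₁.depth + S₁.live - 40]
43. n0.live = 8  [S₂.live + 4]
44. n0.fin = true  [S₂.fin or S₁.fin]
45. n0.idx = 19  [S₁.live * 2 - 17]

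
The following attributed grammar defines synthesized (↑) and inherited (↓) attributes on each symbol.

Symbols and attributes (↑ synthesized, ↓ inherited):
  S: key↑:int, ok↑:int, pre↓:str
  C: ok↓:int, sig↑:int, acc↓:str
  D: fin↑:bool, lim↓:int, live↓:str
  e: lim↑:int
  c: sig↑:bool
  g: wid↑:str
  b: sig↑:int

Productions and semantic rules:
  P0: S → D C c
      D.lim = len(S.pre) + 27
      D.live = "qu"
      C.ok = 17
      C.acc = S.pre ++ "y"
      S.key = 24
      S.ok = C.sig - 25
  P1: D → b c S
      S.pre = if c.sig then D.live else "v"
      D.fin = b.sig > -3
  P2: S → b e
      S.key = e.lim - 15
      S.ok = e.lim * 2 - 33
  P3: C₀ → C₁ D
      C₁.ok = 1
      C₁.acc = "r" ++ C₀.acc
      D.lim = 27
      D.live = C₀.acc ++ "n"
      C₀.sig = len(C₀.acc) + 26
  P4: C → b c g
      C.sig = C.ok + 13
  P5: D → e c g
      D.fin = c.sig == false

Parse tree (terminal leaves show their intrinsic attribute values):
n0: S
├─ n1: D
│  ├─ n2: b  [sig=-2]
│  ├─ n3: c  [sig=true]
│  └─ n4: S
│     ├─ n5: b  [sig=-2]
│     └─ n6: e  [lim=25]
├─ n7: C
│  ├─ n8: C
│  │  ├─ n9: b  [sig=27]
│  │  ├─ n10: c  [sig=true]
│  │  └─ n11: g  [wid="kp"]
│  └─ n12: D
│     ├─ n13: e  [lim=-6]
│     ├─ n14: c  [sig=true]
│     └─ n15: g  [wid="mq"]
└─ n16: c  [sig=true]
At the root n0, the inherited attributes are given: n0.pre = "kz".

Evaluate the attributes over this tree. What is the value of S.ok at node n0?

1. n0.pre = "kz"  [given at root]
2. n1.lim = 29  [len(S.pre) + 27]
3. n1.live = "qu"  ["qu"]
4. n2.sig = -2  [terminal]
5. n3.sig = true  [terminal]
6. n4.pre = "qu"  [if c.sig then D.live else "v"]
7. n5.sig = -2  [terminal]
8. n6.lim = 25  [terminal]
9. n4.key = 10  [e.lim - 15]
10. n4.ok = 17  [e.lim * 2 - 33]
11. n1.fin = true  [b.sig > -3]
12. n7.ok = 17  [17]
13. n7.acc = "kzy"  [S.pre ++ "y"]
14. n8.ok = 1  [1]
15. n8.acc = "rkzy"  ["r" ++ C₀.acc]
16. n9.sig = 27  [terminal]
17. n10.sig = true  [terminal]
18. n11.wid = "kp"  [terminal]
19. n8.sig = 14  [C.ok + 13]
20. n12.lim = 27  [27]
21. n12.live = "kzyn"  [C₀.acc ++ "n"]
22. n13.lim = -6  [terminal]
23. n14.sig = true  [terminal]
24. n15.wid = "mq"  [terminal]
25. n12.fin = false  [c.sig == false]
26. n7.sig = 29  [len(C₀.acc) + 26]
27. n16.sig = true  [terminal]
28. n0.key = 24  [24]
29. n0.ok = 4  [C.sig - 25]

4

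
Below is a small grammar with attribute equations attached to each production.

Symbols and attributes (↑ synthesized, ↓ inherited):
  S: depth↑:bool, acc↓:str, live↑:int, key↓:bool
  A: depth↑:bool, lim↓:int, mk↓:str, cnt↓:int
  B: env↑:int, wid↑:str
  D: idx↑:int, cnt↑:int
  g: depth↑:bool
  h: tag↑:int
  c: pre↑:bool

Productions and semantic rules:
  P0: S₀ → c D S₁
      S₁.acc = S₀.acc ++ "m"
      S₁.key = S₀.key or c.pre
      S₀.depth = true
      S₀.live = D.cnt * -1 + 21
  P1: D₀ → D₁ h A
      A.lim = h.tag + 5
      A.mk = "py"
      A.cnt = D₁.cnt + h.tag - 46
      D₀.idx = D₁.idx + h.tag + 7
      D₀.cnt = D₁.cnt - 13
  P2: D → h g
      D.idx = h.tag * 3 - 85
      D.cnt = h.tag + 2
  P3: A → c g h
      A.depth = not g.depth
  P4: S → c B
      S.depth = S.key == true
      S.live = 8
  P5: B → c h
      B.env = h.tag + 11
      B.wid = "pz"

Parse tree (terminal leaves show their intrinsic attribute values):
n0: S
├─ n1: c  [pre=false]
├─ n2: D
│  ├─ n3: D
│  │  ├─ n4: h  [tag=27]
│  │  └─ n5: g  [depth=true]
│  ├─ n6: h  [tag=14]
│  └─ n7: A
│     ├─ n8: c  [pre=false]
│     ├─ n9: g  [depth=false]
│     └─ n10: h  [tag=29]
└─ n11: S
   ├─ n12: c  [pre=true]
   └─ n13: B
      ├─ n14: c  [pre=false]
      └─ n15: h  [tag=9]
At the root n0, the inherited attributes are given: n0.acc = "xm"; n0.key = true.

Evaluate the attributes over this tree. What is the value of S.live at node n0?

5

1. n0.acc = "xm"  [given at root]
2. n0.key = true  [given at root]
3. n1.pre = false  [terminal]
4. n4.tag = 27  [terminal]
5. n5.depth = true  [terminal]
6. n3.idx = -4  [h.tag * 3 - 85]
7. n3.cnt = 29  [h.tag + 2]
8. n6.tag = 14  [terminal]
9. n7.lim = 19  [h.tag + 5]
10. n7.mk = "py"  ["py"]
11. n7.cnt = -3  [D₁.cnt + h.tag - 46]
12. n8.pre = false  [terminal]
13. n9.depth = false  [terminal]
14. n10.tag = 29  [terminal]
15. n7.depth = true  [not g.depth]
16. n2.idx = 17  [D₁.idx + h.tag + 7]
17. n2.cnt = 16  [D₁.cnt - 13]
18. n11.acc = "xmm"  [S₀.acc ++ "m"]
19. n11.key = true  [S₀.key or c.pre]
20. n12.pre = true  [terminal]
21. n14.pre = false  [terminal]
22. n15.tag = 9  [terminal]
23. n13.env = 20  [h.tag + 11]
24. n13.wid = "pz"  ["pz"]
25. n11.depth = true  [S.key == true]
26. n11.live = 8  [8]
27. n0.depth = true  [true]
28. n0.live = 5  [D.cnt * -1 + 21]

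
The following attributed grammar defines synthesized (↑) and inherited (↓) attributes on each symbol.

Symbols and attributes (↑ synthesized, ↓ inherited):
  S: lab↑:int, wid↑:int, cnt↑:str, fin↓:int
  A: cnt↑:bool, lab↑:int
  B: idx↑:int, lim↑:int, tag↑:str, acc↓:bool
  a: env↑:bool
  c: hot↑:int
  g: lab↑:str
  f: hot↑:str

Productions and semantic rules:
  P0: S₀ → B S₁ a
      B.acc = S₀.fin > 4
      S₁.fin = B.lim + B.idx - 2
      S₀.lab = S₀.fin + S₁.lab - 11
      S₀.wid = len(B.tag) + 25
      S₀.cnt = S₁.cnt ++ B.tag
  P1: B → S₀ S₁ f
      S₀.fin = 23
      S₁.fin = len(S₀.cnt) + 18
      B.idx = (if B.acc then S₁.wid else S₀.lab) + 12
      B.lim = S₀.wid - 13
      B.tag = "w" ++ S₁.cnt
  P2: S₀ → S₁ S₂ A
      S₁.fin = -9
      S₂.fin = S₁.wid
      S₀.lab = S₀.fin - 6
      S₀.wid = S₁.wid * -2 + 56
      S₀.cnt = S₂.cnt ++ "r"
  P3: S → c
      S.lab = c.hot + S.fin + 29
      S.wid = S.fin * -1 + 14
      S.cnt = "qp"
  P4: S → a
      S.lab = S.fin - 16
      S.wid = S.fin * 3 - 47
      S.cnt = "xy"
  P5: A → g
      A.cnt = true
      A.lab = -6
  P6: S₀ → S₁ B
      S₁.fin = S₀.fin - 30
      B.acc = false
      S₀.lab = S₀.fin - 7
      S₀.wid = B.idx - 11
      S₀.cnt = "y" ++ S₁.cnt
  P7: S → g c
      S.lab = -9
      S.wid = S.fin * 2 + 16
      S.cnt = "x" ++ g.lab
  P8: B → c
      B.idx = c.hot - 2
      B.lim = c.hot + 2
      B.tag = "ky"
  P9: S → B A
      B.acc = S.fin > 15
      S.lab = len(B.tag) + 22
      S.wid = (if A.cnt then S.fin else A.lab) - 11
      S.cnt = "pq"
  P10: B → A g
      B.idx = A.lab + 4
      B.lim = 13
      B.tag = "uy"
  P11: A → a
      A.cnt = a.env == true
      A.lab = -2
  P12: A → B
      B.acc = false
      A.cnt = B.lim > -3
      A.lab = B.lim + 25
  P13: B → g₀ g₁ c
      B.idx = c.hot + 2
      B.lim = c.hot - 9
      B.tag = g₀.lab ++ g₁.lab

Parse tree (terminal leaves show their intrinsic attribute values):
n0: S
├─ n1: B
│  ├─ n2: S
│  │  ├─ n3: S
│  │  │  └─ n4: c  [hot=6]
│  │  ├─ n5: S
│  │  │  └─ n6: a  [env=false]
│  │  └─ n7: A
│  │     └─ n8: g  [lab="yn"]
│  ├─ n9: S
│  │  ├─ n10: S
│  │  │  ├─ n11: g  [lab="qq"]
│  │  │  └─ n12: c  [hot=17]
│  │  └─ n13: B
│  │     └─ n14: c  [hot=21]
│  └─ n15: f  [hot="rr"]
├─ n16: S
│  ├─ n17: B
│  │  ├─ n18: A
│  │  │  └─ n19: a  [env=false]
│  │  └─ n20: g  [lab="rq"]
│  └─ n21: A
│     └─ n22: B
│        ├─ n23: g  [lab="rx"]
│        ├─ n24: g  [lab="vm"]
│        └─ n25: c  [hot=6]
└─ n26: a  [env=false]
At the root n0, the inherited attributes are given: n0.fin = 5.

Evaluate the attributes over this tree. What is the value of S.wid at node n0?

1. n0.fin = 5  [given at root]
2. n1.acc = true  [S₀.fin > 4]
3. n2.fin = 23  [23]
4. n3.fin = -9  [-9]
5. n4.hot = 6  [terminal]
6. n3.lab = 26  [c.hot + S.fin + 29]
7. n3.wid = 23  [S.fin * -1 + 14]
8. n3.cnt = "qp"  ["qp"]
9. n5.fin = 23  [S₁.wid]
10. n6.env = false  [terminal]
11. n5.lab = 7  [S.fin - 16]
12. n5.wid = 22  [S.fin * 3 - 47]
13. n5.cnt = "xy"  ["xy"]
14. n8.lab = "yn"  [terminal]
15. n7.cnt = true  [true]
16. n7.lab = -6  [-6]
17. n2.lab = 17  [S₀.fin - 6]
18. n2.wid = 10  [S₁.wid * -2 + 56]
19. n2.cnt = "xyr"  [S₂.cnt ++ "r"]
20. n9.fin = 21  [len(S₀.cnt) + 18]
21. n10.fin = -9  [S₀.fin - 30]
22. n11.lab = "qq"  [terminal]
23. n12.hot = 17  [terminal]
24. n10.lab = -9  [-9]
25. n10.wid = -2  [S.fin * 2 + 16]
26. n10.cnt = "xqq"  ["x" ++ g.lab]
27. n13.acc = false  [false]
28. n14.hot = 21  [terminal]
29. n13.idx = 19  [c.hot - 2]
30. n13.lim = 23  [c.hot + 2]
31. n13.tag = "ky"  ["ky"]
32. n9.lab = 14  [S₀.fin - 7]
33. n9.wid = 8  [B.idx - 11]
34. n9.cnt = "yxqq"  ["y" ++ S₁.cnt]
35. n15.hot = "rr"  [terminal]
36. n1.idx = 20  [(if B.acc then S₁.wid else S₀.lab) + 12]
37. n1.lim = -3  [S₀.wid - 13]
38. n1.tag = "wyxqq"  ["w" ++ S₁.cnt]
39. n16.fin = 15  [B.lim + B.idx - 2]
40. n17.acc = false  [S.fin > 15]
41. n19.env = false  [terminal]
42. n18.cnt = false  [a.env == true]
43. n18.lab = -2  [-2]
44. n20.lab = "rq"  [terminal]
45. n17.idx = 2  [A.lab + 4]
46. n17.lim = 13  [13]
47. n17.tag = "uy"  ["uy"]
48. n22.acc = false  [false]
49. n23.lab = "rx"  [terminal]
50. n24.lab = "vm"  [terminal]
51. n25.hot = 6  [terminal]
52. n22.idx = 8  [c.hot + 2]
53. n22.lim = -3  [c.hot - 9]
54. n22.tag = "rxvm"  [g₀.lab ++ g₁.lab]
55. n21.cnt = false  [B.lim > -3]
56. n21.lab = 22  [B.lim + 25]
57. n16.lab = 24  [len(B.tag) + 22]
58. n16.wid = 11  [(if A.cnt then S.fin else A.lab) - 11]
59. n16.cnt = "pq"  ["pq"]
60. n26.env = false  [terminal]
61. n0.lab = 18  [S₀.fin + S₁.lab - 11]
62. n0.wid = 30  [len(B.tag) + 25]
63. n0.cnt = "pqwyxqq"  [S₁.cnt ++ B.tag]

30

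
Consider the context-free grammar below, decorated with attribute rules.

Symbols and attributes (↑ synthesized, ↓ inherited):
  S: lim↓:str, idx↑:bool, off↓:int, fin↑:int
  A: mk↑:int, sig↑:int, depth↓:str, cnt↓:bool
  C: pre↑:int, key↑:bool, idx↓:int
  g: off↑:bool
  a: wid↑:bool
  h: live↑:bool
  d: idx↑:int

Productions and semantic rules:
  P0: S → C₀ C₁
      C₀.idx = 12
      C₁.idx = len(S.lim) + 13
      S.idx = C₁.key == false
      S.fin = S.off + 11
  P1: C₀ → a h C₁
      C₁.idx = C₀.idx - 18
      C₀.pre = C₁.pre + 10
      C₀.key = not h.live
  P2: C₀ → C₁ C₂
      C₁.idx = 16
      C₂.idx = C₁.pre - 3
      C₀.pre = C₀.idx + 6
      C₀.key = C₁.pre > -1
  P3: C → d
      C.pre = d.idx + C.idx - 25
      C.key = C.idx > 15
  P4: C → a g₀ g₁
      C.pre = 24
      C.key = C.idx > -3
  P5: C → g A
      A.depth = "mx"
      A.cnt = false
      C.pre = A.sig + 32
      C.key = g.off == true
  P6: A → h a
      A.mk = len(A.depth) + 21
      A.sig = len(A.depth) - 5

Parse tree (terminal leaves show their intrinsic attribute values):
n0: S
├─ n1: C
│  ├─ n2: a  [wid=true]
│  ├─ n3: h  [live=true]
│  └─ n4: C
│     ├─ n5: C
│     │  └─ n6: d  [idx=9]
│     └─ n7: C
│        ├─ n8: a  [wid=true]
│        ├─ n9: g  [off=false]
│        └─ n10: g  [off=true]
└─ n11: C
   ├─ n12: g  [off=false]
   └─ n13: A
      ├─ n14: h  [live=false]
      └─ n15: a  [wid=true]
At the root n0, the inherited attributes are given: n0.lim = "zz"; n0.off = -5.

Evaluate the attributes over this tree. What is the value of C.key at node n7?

1. n0.lim = "zz"  [given at root]
2. n0.off = -5  [given at root]
3. n1.idx = 12  [12]
4. n2.wid = true  [terminal]
5. n3.live = true  [terminal]
6. n4.idx = -6  [C₀.idx - 18]
7. n5.idx = 16  [16]
8. n6.idx = 9  [terminal]
9. n5.pre = 0  [d.idx + C.idx - 25]
10. n5.key = true  [C.idx > 15]
11. n7.idx = -3  [C₁.pre - 3]
12. n8.wid = true  [terminal]
13. n9.off = false  [terminal]
14. n10.off = true  [terminal]
15. n7.pre = 24  [24]
16. n7.key = false  [C.idx > -3]
17. n4.pre = 0  [C₀.idx + 6]
18. n4.key = true  [C₁.pre > -1]
19. n1.pre = 10  [C₁.pre + 10]
20. n1.key = false  [not h.live]
21. n11.idx = 15  [len(S.lim) + 13]
22. n12.off = false  [terminal]
23. n13.depth = "mx"  ["mx"]
24. n13.cnt = false  [false]
25. n14.live = false  [terminal]
26. n15.wid = true  [terminal]
27. n13.mk = 23  [len(A.depth) + 21]
28. n13.sig = -3  [len(A.depth) - 5]
29. n11.pre = 29  [A.sig + 32]
30. n11.key = false  [g.off == true]
31. n0.idx = true  [C₁.key == false]
32. n0.fin = 6  [S.off + 11]

false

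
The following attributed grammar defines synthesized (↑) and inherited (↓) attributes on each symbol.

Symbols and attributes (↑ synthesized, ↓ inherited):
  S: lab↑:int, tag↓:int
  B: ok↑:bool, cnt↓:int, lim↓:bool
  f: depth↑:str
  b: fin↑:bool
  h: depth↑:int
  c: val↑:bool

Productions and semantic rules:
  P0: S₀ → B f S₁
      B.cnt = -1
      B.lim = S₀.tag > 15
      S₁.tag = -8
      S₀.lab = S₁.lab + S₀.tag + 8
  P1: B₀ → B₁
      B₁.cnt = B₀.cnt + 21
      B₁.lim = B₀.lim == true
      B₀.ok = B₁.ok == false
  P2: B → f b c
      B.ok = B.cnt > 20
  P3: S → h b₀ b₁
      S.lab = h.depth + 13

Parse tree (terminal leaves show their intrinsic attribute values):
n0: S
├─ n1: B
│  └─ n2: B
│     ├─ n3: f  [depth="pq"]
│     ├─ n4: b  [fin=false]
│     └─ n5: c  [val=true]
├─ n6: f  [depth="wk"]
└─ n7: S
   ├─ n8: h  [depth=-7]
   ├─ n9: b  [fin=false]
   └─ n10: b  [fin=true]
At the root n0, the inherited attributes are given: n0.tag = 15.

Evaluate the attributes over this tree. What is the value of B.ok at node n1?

1. n0.tag = 15  [given at root]
2. n1.cnt = -1  [-1]
3. n1.lim = false  [S₀.tag > 15]
4. n2.cnt = 20  [B₀.cnt + 21]
5. n2.lim = false  [B₀.lim == true]
6. n3.depth = "pq"  [terminal]
7. n4.fin = false  [terminal]
8. n5.val = true  [terminal]
9. n2.ok = false  [B.cnt > 20]
10. n1.ok = true  [B₁.ok == false]
11. n6.depth = "wk"  [terminal]
12. n7.tag = -8  [-8]
13. n8.depth = -7  [terminal]
14. n9.fin = false  [terminal]
15. n10.fin = true  [terminal]
16. n7.lab = 6  [h.depth + 13]
17. n0.lab = 29  [S₁.lab + S₀.tag + 8]

true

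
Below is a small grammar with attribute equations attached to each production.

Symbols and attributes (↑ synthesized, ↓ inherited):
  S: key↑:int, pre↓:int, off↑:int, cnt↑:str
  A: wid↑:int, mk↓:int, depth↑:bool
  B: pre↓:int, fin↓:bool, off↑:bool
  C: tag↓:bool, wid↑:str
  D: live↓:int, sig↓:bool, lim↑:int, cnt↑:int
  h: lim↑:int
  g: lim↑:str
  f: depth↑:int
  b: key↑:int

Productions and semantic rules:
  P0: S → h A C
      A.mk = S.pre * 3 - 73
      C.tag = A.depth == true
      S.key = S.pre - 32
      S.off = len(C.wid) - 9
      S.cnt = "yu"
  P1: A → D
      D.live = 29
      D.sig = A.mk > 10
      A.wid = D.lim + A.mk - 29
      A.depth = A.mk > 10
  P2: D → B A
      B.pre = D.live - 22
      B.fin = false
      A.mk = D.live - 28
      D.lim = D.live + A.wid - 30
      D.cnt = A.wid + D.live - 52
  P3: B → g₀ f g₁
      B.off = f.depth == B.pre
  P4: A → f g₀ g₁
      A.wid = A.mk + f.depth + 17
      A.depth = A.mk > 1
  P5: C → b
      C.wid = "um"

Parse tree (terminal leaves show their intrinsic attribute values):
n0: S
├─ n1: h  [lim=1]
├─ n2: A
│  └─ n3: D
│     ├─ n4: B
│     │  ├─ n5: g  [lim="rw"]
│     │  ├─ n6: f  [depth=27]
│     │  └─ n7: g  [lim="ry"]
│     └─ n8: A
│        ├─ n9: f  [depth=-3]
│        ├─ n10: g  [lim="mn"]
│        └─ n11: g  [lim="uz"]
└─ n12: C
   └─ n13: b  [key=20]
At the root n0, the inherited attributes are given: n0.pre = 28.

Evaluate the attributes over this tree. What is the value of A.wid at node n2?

-4

1. n0.pre = 28  [given at root]
2. n1.lim = 1  [terminal]
3. n2.mk = 11  [S.pre * 3 - 73]
4. n3.live = 29  [29]
5. n3.sig = true  [A.mk > 10]
6. n4.pre = 7  [D.live - 22]
7. n4.fin = false  [false]
8. n5.lim = "rw"  [terminal]
9. n6.depth = 27  [terminal]
10. n7.lim = "ry"  [terminal]
11. n4.off = false  [f.depth == B.pre]
12. n8.mk = 1  [D.live - 28]
13. n9.depth = -3  [terminal]
14. n10.lim = "mn"  [terminal]
15. n11.lim = "uz"  [terminal]
16. n8.wid = 15  [A.mk + f.depth + 17]
17. n8.depth = false  [A.mk > 1]
18. n3.lim = 14  [D.live + A.wid - 30]
19. n3.cnt = -8  [A.wid + D.live - 52]
20. n2.wid = -4  [D.lim + A.mk - 29]
21. n2.depth = true  [A.mk > 10]
22. n12.tag = true  [A.depth == true]
23. n13.key = 20  [terminal]
24. n12.wid = "um"  ["um"]
25. n0.key = -4  [S.pre - 32]
26. n0.off = -7  [len(C.wid) - 9]
27. n0.cnt = "yu"  ["yu"]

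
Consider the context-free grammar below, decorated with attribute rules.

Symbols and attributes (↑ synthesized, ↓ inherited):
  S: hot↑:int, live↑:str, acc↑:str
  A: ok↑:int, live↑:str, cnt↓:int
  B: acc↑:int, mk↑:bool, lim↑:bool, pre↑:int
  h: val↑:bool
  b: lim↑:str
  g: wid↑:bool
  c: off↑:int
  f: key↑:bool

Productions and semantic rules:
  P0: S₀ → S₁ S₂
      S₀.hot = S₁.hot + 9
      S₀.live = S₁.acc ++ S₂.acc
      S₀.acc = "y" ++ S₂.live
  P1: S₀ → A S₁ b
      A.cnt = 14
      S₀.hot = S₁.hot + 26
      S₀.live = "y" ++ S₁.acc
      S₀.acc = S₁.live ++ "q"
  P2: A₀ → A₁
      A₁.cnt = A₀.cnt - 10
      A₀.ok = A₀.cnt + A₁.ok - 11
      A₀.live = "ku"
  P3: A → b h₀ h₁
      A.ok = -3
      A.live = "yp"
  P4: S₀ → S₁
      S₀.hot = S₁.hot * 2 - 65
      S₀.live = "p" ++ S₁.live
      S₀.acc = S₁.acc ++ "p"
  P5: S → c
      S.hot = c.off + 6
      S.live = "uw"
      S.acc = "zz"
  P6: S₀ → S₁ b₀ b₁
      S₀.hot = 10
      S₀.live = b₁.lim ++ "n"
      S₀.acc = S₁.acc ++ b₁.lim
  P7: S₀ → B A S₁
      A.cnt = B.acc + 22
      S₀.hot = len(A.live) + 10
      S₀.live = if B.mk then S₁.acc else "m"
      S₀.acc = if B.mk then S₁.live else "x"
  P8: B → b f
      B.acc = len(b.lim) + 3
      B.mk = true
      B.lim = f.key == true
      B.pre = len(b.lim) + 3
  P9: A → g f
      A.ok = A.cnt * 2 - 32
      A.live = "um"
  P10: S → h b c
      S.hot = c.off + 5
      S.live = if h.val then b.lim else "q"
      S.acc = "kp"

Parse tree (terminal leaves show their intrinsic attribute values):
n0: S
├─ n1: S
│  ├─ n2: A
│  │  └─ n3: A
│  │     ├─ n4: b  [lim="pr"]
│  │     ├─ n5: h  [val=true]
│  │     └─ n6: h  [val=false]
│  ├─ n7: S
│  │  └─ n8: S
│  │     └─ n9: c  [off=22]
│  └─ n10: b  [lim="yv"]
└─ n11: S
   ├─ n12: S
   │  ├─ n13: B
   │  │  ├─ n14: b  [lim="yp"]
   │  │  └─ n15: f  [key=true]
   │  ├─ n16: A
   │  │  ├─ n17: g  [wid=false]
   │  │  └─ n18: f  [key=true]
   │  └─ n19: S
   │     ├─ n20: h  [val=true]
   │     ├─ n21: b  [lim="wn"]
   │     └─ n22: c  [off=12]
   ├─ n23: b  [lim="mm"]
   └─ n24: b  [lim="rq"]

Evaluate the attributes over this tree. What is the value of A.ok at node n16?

22

1. n2.cnt = 14  [14]
2. n3.cnt = 4  [A₀.cnt - 10]
3. n4.lim = "pr"  [terminal]
4. n5.val = true  [terminal]
5. n6.val = false  [terminal]
6. n3.ok = -3  [-3]
7. n3.live = "yp"  ["yp"]
8. n2.ok = 0  [A₀.cnt + A₁.ok - 11]
9. n2.live = "ku"  ["ku"]
10. n9.off = 22  [terminal]
11. n8.hot = 28  [c.off + 6]
12. n8.live = "uw"  ["uw"]
13. n8.acc = "zz"  ["zz"]
14. n7.hot = -9  [S₁.hot * 2 - 65]
15. n7.live = "puw"  ["p" ++ S₁.live]
16. n7.acc = "zzp"  [S₁.acc ++ "p"]
17. n10.lim = "yv"  [terminal]
18. n1.hot = 17  [S₁.hot + 26]
19. n1.live = "yzzp"  ["y" ++ S₁.acc]
20. n1.acc = "puwq"  [S₁.live ++ "q"]
21. n14.lim = "yp"  [terminal]
22. n15.key = true  [terminal]
23. n13.acc = 5  [len(b.lim) + 3]
24. n13.mk = true  [true]
25. n13.lim = true  [f.key == true]
26. n13.pre = 5  [len(b.lim) + 3]
27. n16.cnt = 27  [B.acc + 22]
28. n17.wid = false  [terminal]
29. n18.key = true  [terminal]
30. n16.ok = 22  [A.cnt * 2 - 32]
31. n16.live = "um"  ["um"]
32. n20.val = true  [terminal]
33. n21.lim = "wn"  [terminal]
34. n22.off = 12  [terminal]
35. n19.hot = 17  [c.off + 5]
36. n19.live = "wn"  [if h.val then b.lim else "q"]
37. n19.acc = "kp"  ["kp"]
38. n12.hot = 12  [len(A.live) + 10]
39. n12.live = "kp"  [if B.mk then S₁.acc else "m"]
40. n12.acc = "wn"  [if B.mk then S₁.live else "x"]
41. n23.lim = "mm"  [terminal]
42. n24.lim = "rq"  [terminal]
43. n11.hot = 10  [10]
44. n11.live = "rqn"  [b₁.lim ++ "n"]
45. n11.acc = "wnrq"  [S₁.acc ++ b₁.lim]
46. n0.hot = 26  [S₁.hot + 9]
47. n0.live = "puwqwnrq"  [S₁.acc ++ S₂.acc]
48. n0.acc = "yrqn"  ["y" ++ S₂.live]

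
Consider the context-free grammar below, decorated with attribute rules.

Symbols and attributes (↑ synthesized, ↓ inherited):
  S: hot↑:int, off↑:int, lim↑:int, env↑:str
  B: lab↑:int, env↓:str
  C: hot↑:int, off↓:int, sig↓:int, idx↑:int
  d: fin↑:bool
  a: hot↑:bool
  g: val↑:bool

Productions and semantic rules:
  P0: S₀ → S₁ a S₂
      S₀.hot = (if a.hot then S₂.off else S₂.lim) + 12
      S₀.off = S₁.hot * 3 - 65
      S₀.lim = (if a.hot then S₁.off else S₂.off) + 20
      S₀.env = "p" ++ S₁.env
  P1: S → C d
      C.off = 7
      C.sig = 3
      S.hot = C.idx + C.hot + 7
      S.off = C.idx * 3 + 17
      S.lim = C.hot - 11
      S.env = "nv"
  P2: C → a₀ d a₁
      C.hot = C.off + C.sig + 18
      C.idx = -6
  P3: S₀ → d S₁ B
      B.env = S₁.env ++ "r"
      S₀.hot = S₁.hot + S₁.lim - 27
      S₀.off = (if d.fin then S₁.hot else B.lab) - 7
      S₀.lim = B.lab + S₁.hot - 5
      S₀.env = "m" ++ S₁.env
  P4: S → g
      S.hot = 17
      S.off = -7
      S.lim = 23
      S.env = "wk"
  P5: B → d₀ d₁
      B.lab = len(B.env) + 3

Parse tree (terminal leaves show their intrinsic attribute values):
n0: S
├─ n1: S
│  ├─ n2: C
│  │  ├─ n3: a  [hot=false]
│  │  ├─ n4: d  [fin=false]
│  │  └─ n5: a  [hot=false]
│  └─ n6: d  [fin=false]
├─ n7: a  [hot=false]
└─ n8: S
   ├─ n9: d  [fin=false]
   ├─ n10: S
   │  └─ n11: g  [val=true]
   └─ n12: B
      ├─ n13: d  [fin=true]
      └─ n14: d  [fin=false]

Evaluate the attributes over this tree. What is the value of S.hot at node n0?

1. n2.off = 7  [7]
2. n2.sig = 3  [3]
3. n3.hot = false  [terminal]
4. n4.fin = false  [terminal]
5. n5.hot = false  [terminal]
6. n2.hot = 28  [C.off + C.sig + 18]
7. n2.idx = -6  [-6]
8. n6.fin = false  [terminal]
9. n1.hot = 29  [C.idx + C.hot + 7]
10. n1.off = -1  [C.idx * 3 + 17]
11. n1.lim = 17  [C.hot - 11]
12. n1.env = "nv"  ["nv"]
13. n7.hot = false  [terminal]
14. n9.fin = false  [terminal]
15. n11.val = true  [terminal]
16. n10.hot = 17  [17]
17. n10.off = -7  [-7]
18. n10.lim = 23  [23]
19. n10.env = "wk"  ["wk"]
20. n12.env = "wkr"  [S₁.env ++ "r"]
21. n13.fin = true  [terminal]
22. n14.fin = false  [terminal]
23. n12.lab = 6  [len(B.env) + 3]
24. n8.hot = 13  [S₁.hot + S₁.lim - 27]
25. n8.off = -1  [(if d.fin then S₁.hot else B.lab) - 7]
26. n8.lim = 18  [B.lab + S₁.hot - 5]
27. n8.env = "mwk"  ["m" ++ S₁.env]
28. n0.hot = 30  [(if a.hot then S₂.off else S₂.lim) + 12]
29. n0.off = 22  [S₁.hot * 3 - 65]
30. n0.lim = 19  [(if a.hot then S₁.off else S₂.off) + 20]
31. n0.env = "pnv"  ["p" ++ S₁.env]

30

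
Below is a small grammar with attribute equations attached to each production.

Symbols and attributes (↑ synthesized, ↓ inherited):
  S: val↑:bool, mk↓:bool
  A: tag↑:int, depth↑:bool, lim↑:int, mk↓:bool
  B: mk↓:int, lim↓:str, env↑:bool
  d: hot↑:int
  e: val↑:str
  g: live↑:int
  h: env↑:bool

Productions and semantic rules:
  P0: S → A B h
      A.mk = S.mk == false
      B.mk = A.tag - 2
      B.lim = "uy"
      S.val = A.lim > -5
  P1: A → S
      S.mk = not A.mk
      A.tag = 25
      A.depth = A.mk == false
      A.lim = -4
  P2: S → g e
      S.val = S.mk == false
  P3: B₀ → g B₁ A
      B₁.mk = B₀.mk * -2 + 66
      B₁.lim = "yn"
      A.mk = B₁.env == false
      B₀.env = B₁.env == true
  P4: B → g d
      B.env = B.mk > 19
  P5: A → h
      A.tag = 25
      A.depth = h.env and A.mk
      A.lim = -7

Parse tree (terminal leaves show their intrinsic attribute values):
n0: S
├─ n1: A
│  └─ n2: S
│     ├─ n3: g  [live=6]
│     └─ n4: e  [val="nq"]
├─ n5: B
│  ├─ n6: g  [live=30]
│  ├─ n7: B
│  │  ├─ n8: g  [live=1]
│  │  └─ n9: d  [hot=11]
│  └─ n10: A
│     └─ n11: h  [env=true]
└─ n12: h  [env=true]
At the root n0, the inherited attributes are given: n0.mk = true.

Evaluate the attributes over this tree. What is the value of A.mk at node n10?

1. n0.mk = true  [given at root]
2. n1.mk = false  [S.mk == false]
3. n2.mk = true  [not A.mk]
4. n3.live = 6  [terminal]
5. n4.val = "nq"  [terminal]
6. n2.val = false  [S.mk == false]
7. n1.tag = 25  [25]
8. n1.depth = true  [A.mk == false]
9. n1.lim = -4  [-4]
10. n5.mk = 23  [A.tag - 2]
11. n5.lim = "uy"  ["uy"]
12. n6.live = 30  [terminal]
13. n7.mk = 20  [B₀.mk * -2 + 66]
14. n7.lim = "yn"  ["yn"]
15. n8.live = 1  [terminal]
16. n9.hot = 11  [terminal]
17. n7.env = true  [B.mk > 19]
18. n10.mk = false  [B₁.env == false]
19. n11.env = true  [terminal]
20. n10.tag = 25  [25]
21. n10.depth = false  [h.env and A.mk]
22. n10.lim = -7  [-7]
23. n5.env = true  [B₁.env == true]
24. n12.env = true  [terminal]
25. n0.val = true  [A.lim > -5]

false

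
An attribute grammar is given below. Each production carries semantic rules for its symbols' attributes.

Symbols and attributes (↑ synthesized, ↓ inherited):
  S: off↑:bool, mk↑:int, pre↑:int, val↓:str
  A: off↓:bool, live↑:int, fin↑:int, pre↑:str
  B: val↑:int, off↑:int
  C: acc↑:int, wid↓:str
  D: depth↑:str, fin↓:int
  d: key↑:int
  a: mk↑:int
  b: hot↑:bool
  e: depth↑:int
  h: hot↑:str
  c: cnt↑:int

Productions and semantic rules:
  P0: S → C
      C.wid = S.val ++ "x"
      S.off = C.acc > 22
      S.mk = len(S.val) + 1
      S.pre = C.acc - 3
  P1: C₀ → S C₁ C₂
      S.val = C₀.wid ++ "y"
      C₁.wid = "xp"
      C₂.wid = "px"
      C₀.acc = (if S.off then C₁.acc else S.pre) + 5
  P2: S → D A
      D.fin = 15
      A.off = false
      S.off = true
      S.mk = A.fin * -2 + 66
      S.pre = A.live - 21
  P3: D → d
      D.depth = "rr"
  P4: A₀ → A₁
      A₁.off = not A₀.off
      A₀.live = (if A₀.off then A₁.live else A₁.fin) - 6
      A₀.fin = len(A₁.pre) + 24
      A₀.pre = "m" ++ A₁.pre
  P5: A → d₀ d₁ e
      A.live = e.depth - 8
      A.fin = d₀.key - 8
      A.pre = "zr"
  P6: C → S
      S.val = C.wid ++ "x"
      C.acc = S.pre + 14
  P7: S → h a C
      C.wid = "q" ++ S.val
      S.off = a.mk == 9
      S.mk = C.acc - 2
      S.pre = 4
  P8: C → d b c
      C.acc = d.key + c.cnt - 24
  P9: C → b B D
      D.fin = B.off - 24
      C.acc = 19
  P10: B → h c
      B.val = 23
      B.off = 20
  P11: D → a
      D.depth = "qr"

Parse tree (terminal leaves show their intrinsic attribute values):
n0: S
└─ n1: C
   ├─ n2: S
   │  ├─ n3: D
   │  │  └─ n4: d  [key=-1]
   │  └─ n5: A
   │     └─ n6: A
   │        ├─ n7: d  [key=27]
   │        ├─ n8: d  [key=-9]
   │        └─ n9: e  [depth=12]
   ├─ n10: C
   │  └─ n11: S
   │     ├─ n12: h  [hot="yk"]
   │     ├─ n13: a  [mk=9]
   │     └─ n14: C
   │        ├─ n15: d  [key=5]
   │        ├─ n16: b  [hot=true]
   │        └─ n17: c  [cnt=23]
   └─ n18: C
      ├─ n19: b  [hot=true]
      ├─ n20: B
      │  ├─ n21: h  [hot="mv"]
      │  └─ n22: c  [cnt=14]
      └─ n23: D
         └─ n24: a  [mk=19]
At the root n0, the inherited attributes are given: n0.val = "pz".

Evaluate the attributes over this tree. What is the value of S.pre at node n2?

-8

1. n0.val = "pz"  [given at root]
2. n1.wid = "pzx"  [S.val ++ "x"]
3. n2.val = "pzxy"  [C₀.wid ++ "y"]
4. n3.fin = 15  [15]
5. n4.key = -1  [terminal]
6. n3.depth = "rr"  ["rr"]
7. n5.off = false  [false]
8. n6.off = true  [not A₀.off]
9. n7.key = 27  [terminal]
10. n8.key = -9  [terminal]
11. n9.depth = 12  [terminal]
12. n6.live = 4  [e.depth - 8]
13. n6.fin = 19  [d₀.key - 8]
14. n6.pre = "zr"  ["zr"]
15. n5.live = 13  [(if A₀.off then A₁.live else A₁.fin) - 6]
16. n5.fin = 26  [len(A₁.pre) + 24]
17. n5.pre = "mzr"  ["m" ++ A₁.pre]
18. n2.off = true  [true]
19. n2.mk = 14  [A.fin * -2 + 66]
20. n2.pre = -8  [A.live - 21]
21. n10.wid = "xp"  ["xp"]
22. n11.val = "xpx"  [C.wid ++ "x"]
23. n12.hot = "yk"  [terminal]
24. n13.mk = 9  [terminal]
25. n14.wid = "qxpx"  ["q" ++ S.val]
26. n15.key = 5  [terminal]
27. n16.hot = true  [terminal]
28. n17.cnt = 23  [terminal]
29. n14.acc = 4  [d.key + c.cnt - 24]
30. n11.off = true  [a.mk == 9]
31. n11.mk = 2  [C.acc - 2]
32. n11.pre = 4  [4]
33. n10.acc = 18  [S.pre + 14]
34. n18.wid = "px"  ["px"]
35. n19.hot = true  [terminal]
36. n21.hot = "mv"  [terminal]
37. n22.cnt = 14  [terminal]
38. n20.val = 23  [23]
39. n20.off = 20  [20]
40. n23.fin = -4  [B.off - 24]
41. n24.mk = 19  [terminal]
42. n23.depth = "qr"  ["qr"]
43. n18.acc = 19  [19]
44. n1.acc = 23  [(if S.off then C₁.acc else S.pre) + 5]
45. n0.off = true  [C.acc > 22]
46. n0.mk = 3  [len(S.val) + 1]
47. n0.pre = 20  [C.acc - 3]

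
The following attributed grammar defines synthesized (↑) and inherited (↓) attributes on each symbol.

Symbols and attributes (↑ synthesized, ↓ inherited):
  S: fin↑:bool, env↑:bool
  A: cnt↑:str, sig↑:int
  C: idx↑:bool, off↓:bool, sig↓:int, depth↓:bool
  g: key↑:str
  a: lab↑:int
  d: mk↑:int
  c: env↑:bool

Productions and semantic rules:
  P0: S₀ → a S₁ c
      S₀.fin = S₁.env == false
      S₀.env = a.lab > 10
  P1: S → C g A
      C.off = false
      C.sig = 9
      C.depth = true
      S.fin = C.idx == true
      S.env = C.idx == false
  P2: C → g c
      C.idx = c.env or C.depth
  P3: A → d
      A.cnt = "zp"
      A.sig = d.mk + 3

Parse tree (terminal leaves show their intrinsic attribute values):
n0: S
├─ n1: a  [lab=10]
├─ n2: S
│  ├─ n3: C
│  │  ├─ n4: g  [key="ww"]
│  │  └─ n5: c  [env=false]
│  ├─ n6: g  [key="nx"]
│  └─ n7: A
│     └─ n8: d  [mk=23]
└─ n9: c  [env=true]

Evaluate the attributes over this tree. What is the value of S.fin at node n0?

true

1. n1.lab = 10  [terminal]
2. n3.off = false  [false]
3. n3.sig = 9  [9]
4. n3.depth = true  [true]
5. n4.key = "ww"  [terminal]
6. n5.env = false  [terminal]
7. n3.idx = true  [c.env or C.depth]
8. n6.key = "nx"  [terminal]
9. n8.mk = 23  [terminal]
10. n7.cnt = "zp"  ["zp"]
11. n7.sig = 26  [d.mk + 3]
12. n2.fin = true  [C.idx == true]
13. n2.env = false  [C.idx == false]
14. n9.env = true  [terminal]
15. n0.fin = true  [S₁.env == false]
16. n0.env = false  [a.lab > 10]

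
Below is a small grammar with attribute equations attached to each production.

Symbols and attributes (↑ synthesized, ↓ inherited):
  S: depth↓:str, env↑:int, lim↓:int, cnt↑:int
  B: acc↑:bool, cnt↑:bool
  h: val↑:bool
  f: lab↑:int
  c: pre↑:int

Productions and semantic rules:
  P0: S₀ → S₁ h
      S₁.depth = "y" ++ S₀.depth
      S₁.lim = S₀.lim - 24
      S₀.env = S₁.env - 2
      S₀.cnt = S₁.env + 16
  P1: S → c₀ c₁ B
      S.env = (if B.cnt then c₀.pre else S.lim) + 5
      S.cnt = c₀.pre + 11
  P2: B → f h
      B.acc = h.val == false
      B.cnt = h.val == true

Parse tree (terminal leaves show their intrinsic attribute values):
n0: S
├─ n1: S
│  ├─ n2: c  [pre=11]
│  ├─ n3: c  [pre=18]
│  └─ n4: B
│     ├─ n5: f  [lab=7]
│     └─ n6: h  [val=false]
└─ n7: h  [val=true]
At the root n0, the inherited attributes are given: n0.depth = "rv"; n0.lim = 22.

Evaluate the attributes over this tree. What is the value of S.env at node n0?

1. n0.depth = "rv"  [given at root]
2. n0.lim = 22  [given at root]
3. n1.depth = "yrv"  ["y" ++ S₀.depth]
4. n1.lim = -2  [S₀.lim - 24]
5. n2.pre = 11  [terminal]
6. n3.pre = 18  [terminal]
7. n5.lab = 7  [terminal]
8. n6.val = false  [terminal]
9. n4.acc = true  [h.val == false]
10. n4.cnt = false  [h.val == true]
11. n1.env = 3  [(if B.cnt then c₀.pre else S.lim) + 5]
12. n1.cnt = 22  [c₀.pre + 11]
13. n7.val = true  [terminal]
14. n0.env = 1  [S₁.env - 2]
15. n0.cnt = 19  [S₁.env + 16]

1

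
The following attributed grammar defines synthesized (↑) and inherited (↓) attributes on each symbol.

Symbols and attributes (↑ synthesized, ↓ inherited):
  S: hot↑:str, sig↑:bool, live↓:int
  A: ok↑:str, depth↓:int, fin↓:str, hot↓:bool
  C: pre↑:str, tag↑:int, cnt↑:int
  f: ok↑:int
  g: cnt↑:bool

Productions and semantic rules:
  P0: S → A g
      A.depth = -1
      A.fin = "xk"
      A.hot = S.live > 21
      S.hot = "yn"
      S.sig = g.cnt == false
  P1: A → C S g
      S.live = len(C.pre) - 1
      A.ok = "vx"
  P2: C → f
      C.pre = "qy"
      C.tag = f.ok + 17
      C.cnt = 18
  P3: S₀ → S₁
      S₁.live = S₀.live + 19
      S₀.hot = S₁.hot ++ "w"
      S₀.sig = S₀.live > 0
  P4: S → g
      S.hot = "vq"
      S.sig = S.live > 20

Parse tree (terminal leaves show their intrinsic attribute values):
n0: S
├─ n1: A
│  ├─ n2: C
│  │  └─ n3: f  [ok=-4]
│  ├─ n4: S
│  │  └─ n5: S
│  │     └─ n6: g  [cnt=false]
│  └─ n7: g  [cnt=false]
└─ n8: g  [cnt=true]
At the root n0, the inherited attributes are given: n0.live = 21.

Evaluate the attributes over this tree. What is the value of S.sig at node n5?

1. n0.live = 21  [given at root]
2. n1.depth = -1  [-1]
3. n1.fin = "xk"  ["xk"]
4. n1.hot = false  [S.live > 21]
5. n3.ok = -4  [terminal]
6. n2.pre = "qy"  ["qy"]
7. n2.tag = 13  [f.ok + 17]
8. n2.cnt = 18  [18]
9. n4.live = 1  [len(C.pre) - 1]
10. n5.live = 20  [S₀.live + 19]
11. n6.cnt = false  [terminal]
12. n5.hot = "vq"  ["vq"]
13. n5.sig = false  [S.live > 20]
14. n4.hot = "vqw"  [S₁.hot ++ "w"]
15. n4.sig = true  [S₀.live > 0]
16. n7.cnt = false  [terminal]
17. n1.ok = "vx"  ["vx"]
18. n8.cnt = true  [terminal]
19. n0.hot = "yn"  ["yn"]
20. n0.sig = false  [g.cnt == false]

false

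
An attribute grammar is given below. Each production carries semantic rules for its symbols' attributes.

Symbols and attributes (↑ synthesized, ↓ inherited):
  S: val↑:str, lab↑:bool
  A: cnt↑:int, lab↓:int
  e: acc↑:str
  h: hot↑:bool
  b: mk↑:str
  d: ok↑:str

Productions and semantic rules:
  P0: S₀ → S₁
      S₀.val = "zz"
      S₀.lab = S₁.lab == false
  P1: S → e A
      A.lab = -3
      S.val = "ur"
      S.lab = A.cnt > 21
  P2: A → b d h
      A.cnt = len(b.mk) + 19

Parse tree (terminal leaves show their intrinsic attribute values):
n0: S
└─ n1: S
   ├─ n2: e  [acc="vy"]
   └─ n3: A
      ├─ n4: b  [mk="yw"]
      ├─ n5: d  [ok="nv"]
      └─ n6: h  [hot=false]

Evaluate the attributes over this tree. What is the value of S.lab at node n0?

true

1. n2.acc = "vy"  [terminal]
2. n3.lab = -3  [-3]
3. n4.mk = "yw"  [terminal]
4. n5.ok = "nv"  [terminal]
5. n6.hot = false  [terminal]
6. n3.cnt = 21  [len(b.mk) + 19]
7. n1.val = "ur"  ["ur"]
8. n1.lab = false  [A.cnt > 21]
9. n0.val = "zz"  ["zz"]
10. n0.lab = true  [S₁.lab == false]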